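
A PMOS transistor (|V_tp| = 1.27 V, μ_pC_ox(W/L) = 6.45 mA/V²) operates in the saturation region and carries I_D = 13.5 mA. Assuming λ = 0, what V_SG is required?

In saturation I_D = ½ k_p (V_SG − |V_tp|)², so V_SG − |V_tp| = √(2 I_D / k_p) = √(2 × 13.5 / 6.45) = 2.05 V.
V_SG = 1.27 + 2.05 = 3.32 V.

V_SG = 3.32 V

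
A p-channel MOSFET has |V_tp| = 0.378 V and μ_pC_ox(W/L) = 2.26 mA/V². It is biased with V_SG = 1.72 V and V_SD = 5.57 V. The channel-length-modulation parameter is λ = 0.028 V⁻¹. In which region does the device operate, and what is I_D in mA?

V_ov = V_SG − |V_tp| = 1.72 − 0.378 = 1.34 V.
Since V_SD = 5.57 V ≥ V_ov = 1.34 V, the device is in saturation.
I_D = ½ k_p V_ov² (1 + λ V_SD) = 0.5 × 2.26 × 1.34² × (1 + 0.028 × 5.57) = 2.35 mA.

Saturation; I_D = 2.35 mA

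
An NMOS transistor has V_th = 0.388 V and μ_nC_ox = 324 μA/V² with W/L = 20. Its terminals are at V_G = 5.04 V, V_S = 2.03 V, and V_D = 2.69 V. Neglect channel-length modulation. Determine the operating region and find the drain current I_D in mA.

Triode; I_D = 9.80 mA

V_GS = V_G − V_S = 5.04 − 2.03 = 3.01 V; V_DS = V_D − V_S = 2.69 − 2.03 = 0.66 V.
k_n = μ_nC_ox · (W/L) = 6.48 mA/V².
V_ov = V_GS − V_th = 3.01 − 0.388 = 2.62 V.
Since V_DS = 0.66 V < V_ov = 2.62 V, the device is in the triode region.
I_D = k_n [V_ov · V_DS − ½ V_DS²] = 6.48 × [2.62 × 0.66 − 0.5 × 0.66²] = 9.8 mA.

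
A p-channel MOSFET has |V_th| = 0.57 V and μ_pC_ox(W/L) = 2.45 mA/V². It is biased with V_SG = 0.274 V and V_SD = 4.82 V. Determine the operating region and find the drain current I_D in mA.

V_SG = 0.274 V < |V_th| = 0.57 V, so the transistor is in cutoff.

Cutoff; I_D = 0 mA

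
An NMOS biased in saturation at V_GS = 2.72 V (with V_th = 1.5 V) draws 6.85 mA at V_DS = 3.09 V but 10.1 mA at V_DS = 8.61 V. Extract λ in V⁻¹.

With V_GS fixed, I_D ∝ (1 + λ V_DS) in saturation, so I_D2/I_D1 = (1 + λ V_DS2)/(1 + λ V_DS1).
10.1/6.85 = 1.474 = (1 + 8.61 λ)/(1 + 3.09 λ).
Solving: λ (I_D1 V_DS2 − I_D2 V_DS1) = I_D2 − I_D1, so λ = (10.1 − 6.85) / (6.85 × 8.61 − 10.1 × 3.09) = 3.25 / 27.8 = 0.117 V⁻¹.

λ = 0.117 V⁻¹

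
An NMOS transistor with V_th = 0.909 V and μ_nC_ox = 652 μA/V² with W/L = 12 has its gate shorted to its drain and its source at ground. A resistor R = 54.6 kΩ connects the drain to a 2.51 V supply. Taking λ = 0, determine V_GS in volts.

V_GS = 0.993 V

With gate tied to drain, V_GS = V_DS ≥ V_GS − V_th, so the device is in saturation.
k_n = μ_nC_ox · (W/L) = 7.824 mA/V².
KCL at the drain: ½ k_n (V_GS − V_th)² = (V_DD − V_GS)/R.
Let x = V_GS − 0.909. Then 214 x² + x − 1.601 = 0, giving x = 0.0843 V (positive root), so V_GS = 0.993 V.
I_D = (V_DD − V_GS)/R = (2.51 − 0.993) / 54.6 = 0.0278 mA.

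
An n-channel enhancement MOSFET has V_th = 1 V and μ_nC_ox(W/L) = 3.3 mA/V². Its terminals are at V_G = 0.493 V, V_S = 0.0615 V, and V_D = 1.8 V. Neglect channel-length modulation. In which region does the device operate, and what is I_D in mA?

Cutoff; I_D = 0 mA

V_GS = V_G − V_S = 0.493 − 0.0615 = 0.431 V; V_DS = V_D − V_S = 1.8 − 0.0615 = 1.74 V.
V_GS = 0.431 V < V_th = 1 V, so the transistor is in cutoff.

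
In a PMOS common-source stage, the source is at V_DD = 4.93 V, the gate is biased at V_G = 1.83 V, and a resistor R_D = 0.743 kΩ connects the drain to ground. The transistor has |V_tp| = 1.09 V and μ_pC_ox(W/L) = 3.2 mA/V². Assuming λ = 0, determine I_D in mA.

V_SG = V_DD − V_G = 4.93 − 1.83 = 3.1 V, so V_ov = 3.1 − 1.09 = 2.01 V.
Assume saturation: I_D = ½ k_p V_ov² = 0.5 × 3.2 × 2.01² = 6.46 mA, giving V_SD = V_DD − I_D R_D = 4.93 − 6.46 × 0.743 = 0.127 V.
But 0.127 V < V_ov = 2.01 V, so the device is actually in triode.
In triode I_D = k_p[V_ov V_SD − ½ V_SD²] and I_D = (V_DD − V_SD)/R_D. Equating: 1.19 V_SD² − 5.779 V_SD + 4.93 = 0, giving V_SD = 1.1 V (the root below V_ov).
I_D = (4.93 − 1.1) / 0.743 = 5.15 mA.

I_D = 5.15 mA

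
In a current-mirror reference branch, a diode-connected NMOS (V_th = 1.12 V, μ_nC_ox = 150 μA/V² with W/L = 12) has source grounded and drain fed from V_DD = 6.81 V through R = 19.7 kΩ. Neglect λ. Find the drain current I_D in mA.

With gate tied to drain, V_GS = V_DS ≥ V_GS − V_th, so the device is in saturation.
k_n = μ_nC_ox · (W/L) = 1.8 mA/V².
KCL at the drain: ½ k_n (V_GS − V_th)² = (V_DD − V_GS)/R.
Let x = V_GS − 1.12. Then 17.7 x² + x − 5.69 = 0, giving x = 0.539 V (positive root), so V_GS = 1.66 V.
I_D = (V_DD − V_GS)/R = (6.81 − 1.66) / 19.7 = 0.261 mA.

I_D = 0.261 mA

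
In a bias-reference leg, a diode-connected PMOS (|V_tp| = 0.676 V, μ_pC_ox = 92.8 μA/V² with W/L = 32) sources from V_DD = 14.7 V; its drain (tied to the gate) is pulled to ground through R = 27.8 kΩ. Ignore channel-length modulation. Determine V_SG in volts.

With gate tied to drain, V_SG = V_SD ≥ V_SG − |V_tp|, so the device is in saturation.
k_p = μ_pC_ox · (W/L) = 2.97 mA/V².
KCL at the drain: ½ k_p (V_SG − |V_tp|)² = (V_DD − V_SG)/R.
Let x = V_SG − 0.676. Then 41.3 x² + x − 14.02 = 0, giving x = 0.571 V (positive root), so V_SG = 1.25 V.
I_D = (V_DD − V_SG)/R = (14.7 − 1.25) / 27.8 = 0.484 mA.

V_SG = 1.25 V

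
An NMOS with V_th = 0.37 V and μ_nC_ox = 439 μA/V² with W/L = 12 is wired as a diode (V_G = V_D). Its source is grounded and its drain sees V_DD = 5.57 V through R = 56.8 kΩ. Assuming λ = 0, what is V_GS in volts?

V_GS = 0.553 V

With gate tied to drain, V_GS = V_DS ≥ V_GS − V_th, so the device is in saturation.
k_n = μ_nC_ox · (W/L) = 5.268 mA/V².
KCL at the drain: ½ k_n (V_GS − V_th)² = (V_DD − V_GS)/R.
Let x = V_GS − 0.37. Then 150 x² + x − 5.2 = 0, giving x = 0.183 V (positive root), so V_GS = 0.553 V.
I_D = (V_DD − V_GS)/R = (5.57 − 0.553) / 56.8 = 0.0883 mA.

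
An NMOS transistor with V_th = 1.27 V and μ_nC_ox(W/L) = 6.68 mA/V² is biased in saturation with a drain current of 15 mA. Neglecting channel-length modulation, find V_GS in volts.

In saturation I_D = ½ k_n (V_GS − V_th)², so V_GS − V_th = √(2 I_D / k_n) = √(2 × 15 / 6.68) = 2.12 V.
V_GS = 1.27 + 2.12 = 3.39 V.

V_GS = 3.39 V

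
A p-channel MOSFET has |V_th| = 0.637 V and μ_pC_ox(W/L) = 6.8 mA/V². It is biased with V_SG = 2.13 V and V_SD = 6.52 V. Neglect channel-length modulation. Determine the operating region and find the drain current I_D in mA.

Saturation; I_D = 7.58 mA

V_ov = V_SG − |V_th| = 2.13 − 0.637 = 1.49 V.
Since V_SD = 6.52 V ≥ V_ov = 1.49 V, the device is in saturation.
I_D = ½ k_p V_ov² = 0.5 × 6.8 × 1.49² = 7.58 mA.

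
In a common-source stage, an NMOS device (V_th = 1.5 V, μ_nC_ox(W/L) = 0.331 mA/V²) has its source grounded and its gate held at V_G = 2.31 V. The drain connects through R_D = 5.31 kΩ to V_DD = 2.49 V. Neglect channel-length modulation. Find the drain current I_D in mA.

I_D = 0.109 mA

V_GS = V_G = 2.31 V, so V_ov = 2.31 − 1.5 = 0.81 V.
Assume saturation: I_D = ½ k_n V_ov² = 0.5 × 0.331 × 0.81² = 0.109 mA, giving V_DS = V_DD − I_D R_D = 2.49 − 0.109 × 5.31 = 1.91 V.
V_DS = 1.91 V ≥ V_ov = 0.81 V, confirming saturation.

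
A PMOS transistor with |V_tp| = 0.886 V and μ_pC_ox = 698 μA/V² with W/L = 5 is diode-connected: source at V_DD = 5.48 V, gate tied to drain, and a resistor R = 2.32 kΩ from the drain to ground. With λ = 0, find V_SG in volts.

V_SG = 1.83 V

With gate tied to drain, V_SG = V_SD ≥ V_SG − |V_tp|, so the device is in saturation.
k_p = μ_pC_ox · (W/L) = 3.49 mA/V².
KCL at the drain: ½ k_p (V_SG − |V_tp|)² = (V_DD − V_SG)/R.
Let x = V_SG − 0.886. Then 4.05 x² + x − 4.594 = 0, giving x = 0.949 V (positive root), so V_SG = 1.83 V.
I_D = (V_DD − V_SG)/R = (5.48 − 1.83) / 2.32 = 1.57 mA.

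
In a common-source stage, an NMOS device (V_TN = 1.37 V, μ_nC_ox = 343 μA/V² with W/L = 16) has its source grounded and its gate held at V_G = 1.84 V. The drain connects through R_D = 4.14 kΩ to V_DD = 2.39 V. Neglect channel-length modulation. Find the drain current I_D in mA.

V_GS = V_G = 1.84 V, so V_ov = 1.84 − 1.37 = 0.47 V.
k_n = μ_nC_ox · (W/L) = 5.488 mA/V².
Assume saturation: I_D = ½ k_n V_ov² = 0.5 × 5.488 × 0.47² = 0.606 mA, giving V_DS = V_DD − I_D R_D = 2.39 − 0.606 × 4.14 = -0.119 V.
But -0.119 V < V_ov = 0.47 V, so the device is actually in triode.
In triode I_D = k_n[V_ov V_DS − ½ V_DS²] and I_D = (V_DD − V_DS)/R_D. Equating: 11.4 V_DS² − 11.68 V_DS + 2.39 = 0, giving V_DS = 0.282 V (the root below V_ov).
I_D = (2.39 − 0.282) / 4.14 = 0.509 mA.

I_D = 0.509 mA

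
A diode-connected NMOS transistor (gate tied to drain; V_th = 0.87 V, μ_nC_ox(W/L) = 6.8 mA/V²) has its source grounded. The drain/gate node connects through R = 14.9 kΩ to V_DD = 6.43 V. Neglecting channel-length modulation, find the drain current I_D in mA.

I_D = 0.352 mA

With gate tied to drain, V_GS = V_DS ≥ V_GS − V_th, so the device is in saturation.
KCL at the drain: ½ k_n (V_GS − V_th)² = (V_DD − V_GS)/R.
Let x = V_GS − 0.87. Then 50.7 x² + x − 5.56 = 0, giving x = 0.322 V (positive root), so V_GS = 1.19 V.
I_D = (V_DD − V_GS)/R = (6.43 − 1.19) / 14.9 = 0.352 mA.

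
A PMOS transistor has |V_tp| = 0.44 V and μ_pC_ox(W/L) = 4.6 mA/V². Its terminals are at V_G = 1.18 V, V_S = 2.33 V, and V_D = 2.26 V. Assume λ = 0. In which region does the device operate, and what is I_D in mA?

V_SG = V_S − V_G = 2.33 − 1.18 = 1.15 V; V_SD = V_S − V_D = 2.33 − 2.26 = 0.07 V.
V_ov = V_SG − |V_tp| = 1.15 − 0.44 = 0.71 V.
Since V_SD = 0.07 V < V_ov = 0.71 V, the device is in the triode region.
I_D = k_p [V_ov · V_SD − ½ V_SD²] = 4.6 × [0.71 × 0.07 − 0.5 × 0.07²] = 0.217 mA.

Triode; I_D = 0.217 mA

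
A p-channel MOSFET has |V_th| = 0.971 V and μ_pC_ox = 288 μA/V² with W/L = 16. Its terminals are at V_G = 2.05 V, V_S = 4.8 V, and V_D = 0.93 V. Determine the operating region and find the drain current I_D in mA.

V_SG = V_S − V_G = 4.8 − 2.05 = 2.75 V; V_SD = V_S − V_D = 4.8 − 0.93 = 3.87 V.
k_p = μ_pC_ox · (W/L) = 4.608 mA/V².
V_ov = V_SG − |V_th| = 2.75 − 0.971 = 1.78 V.
Since V_SD = 3.87 V ≥ V_ov = 1.78 V, the device is in saturation.
I_D = ½ k_p V_ov² = 0.5 × 4.608 × 1.78² = 7.29 mA.

Saturation; I_D = 7.29 mA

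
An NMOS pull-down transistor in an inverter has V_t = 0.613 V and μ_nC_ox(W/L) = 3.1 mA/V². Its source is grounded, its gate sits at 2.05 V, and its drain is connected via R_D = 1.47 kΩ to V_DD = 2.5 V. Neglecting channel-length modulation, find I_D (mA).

I_D = 1.45 mA

V_GS = V_G = 2.05 V, so V_ov = 2.05 − 0.613 = 1.44 V.
Assume saturation: I_D = ½ k_n V_ov² = 0.5 × 3.1 × 1.44² = 3.2 mA, giving V_DS = V_DD − I_D R_D = 2.5 − 3.2 × 1.47 = -2.21 V.
But -2.21 V < V_ov = 1.44 V, so the device is actually in triode.
In triode I_D = k_n[V_ov V_DS − ½ V_DS²] and I_D = (V_DD − V_DS)/R_D. Equating: 2.28 V_DS² − 7.548 V_DS + 2.5 = 0, giving V_DS = 0.373 V (the root below V_ov).
I_D = (2.5 − 0.373) / 1.47 = 1.45 mA.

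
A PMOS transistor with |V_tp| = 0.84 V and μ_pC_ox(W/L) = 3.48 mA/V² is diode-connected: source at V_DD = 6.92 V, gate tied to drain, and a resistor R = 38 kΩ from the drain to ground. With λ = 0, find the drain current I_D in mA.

With gate tied to drain, V_SG = V_SD ≥ V_SG − |V_tp|, so the device is in saturation.
KCL at the drain: ½ k_p (V_SG − |V_tp|)² = (V_DD − V_SG)/R.
Let x = V_SG − 0.84. Then 66.1 x² + x − 6.08 = 0, giving x = 0.296 V (positive root), so V_SG = 1.14 V.
I_D = (V_DD − V_SG)/R = (6.92 − 1.14) / 38 = 0.152 mA.

I_D = 0.152 mA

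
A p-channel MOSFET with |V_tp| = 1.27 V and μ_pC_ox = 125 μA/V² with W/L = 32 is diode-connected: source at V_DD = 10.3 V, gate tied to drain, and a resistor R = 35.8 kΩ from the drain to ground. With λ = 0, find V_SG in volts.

V_SG = 1.62 V

With gate tied to drain, V_SG = V_SD ≥ V_SG − |V_tp|, so the device is in saturation.
k_p = μ_pC_ox · (W/L) = 4 mA/V².
KCL at the drain: ½ k_p (V_SG − |V_tp|)² = (V_DD − V_SG)/R.
Let x = V_SG − 1.27. Then 71.6 x² + x − 9.03 = 0, giving x = 0.348 V (positive root), so V_SG = 1.62 V.
I_D = (V_DD − V_SG)/R = (10.3 − 1.62) / 35.8 = 0.243 mA.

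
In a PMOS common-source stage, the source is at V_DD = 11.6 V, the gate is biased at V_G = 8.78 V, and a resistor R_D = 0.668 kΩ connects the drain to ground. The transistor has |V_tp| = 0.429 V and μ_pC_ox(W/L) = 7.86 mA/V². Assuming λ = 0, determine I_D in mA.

V_SG = V_DD − V_G = 11.6 − 8.78 = 2.82 V, so V_ov = 2.82 − 0.429 = 2.39 V.
Assume saturation: I_D = ½ k_p V_ov² = 0.5 × 7.86 × 2.39² = 22.5 mA, giving V_SD = V_DD − I_D R_D = 11.6 − 22.5 × 0.668 = -3.41 V.
But -3.41 V < V_ov = 2.39 V, so the device is actually in triode.
In triode I_D = k_p[V_ov V_SD − ½ V_SD²] and I_D = (V_DD − V_SD)/R_D. Equating: 2.63 V_SD² − 13.55 V_SD + 11.6 = 0, giving V_SD = 1.08 V (the root below V_ov).
I_D = (11.6 − 1.08) / 0.668 = 15.7 mA.

I_D = 15.7 mA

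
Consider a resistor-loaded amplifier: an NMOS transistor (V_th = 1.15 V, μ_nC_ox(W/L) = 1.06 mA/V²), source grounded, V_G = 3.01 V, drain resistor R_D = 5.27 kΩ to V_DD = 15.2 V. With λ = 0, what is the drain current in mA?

I_D = 1.83 mA

V_GS = V_G = 3.01 V, so V_ov = 3.01 − 1.15 = 1.86 V.
Assume saturation: I_D = ½ k_n V_ov² = 0.5 × 1.06 × 1.86² = 1.83 mA, giving V_DS = V_DD − I_D R_D = 15.2 − 1.83 × 5.27 = 5.54 V.
V_DS = 5.54 V ≥ V_ov = 1.86 V, confirming saturation.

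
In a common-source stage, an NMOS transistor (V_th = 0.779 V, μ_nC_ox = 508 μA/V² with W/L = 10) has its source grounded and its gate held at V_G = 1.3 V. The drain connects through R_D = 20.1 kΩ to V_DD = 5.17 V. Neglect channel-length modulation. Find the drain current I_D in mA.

I_D = 0.252 mA

V_GS = V_G = 1.3 V, so V_ov = 1.3 − 0.779 = 0.521 V.
k_n = μ_nC_ox · (W/L) = 5.08 mA/V².
Assume saturation: I_D = ½ k_n V_ov² = 0.5 × 5.08 × 0.521² = 0.689 mA, giving V_DS = V_DD − I_D R_D = 5.17 − 0.689 × 20.1 = -8.69 V.
But -8.69 V < V_ov = 0.521 V, so the device is actually in triode.
In triode I_D = k_n[V_ov V_DS − ½ V_DS²] and I_D = (V_DD − V_DS)/R_D. Equating: 51.1 V_DS² − 54.2 V_DS + 5.17 = 0, giving V_DS = 0.106 V (the root below V_ov).
I_D = (5.17 − 0.106) / 20.1 = 0.252 mA.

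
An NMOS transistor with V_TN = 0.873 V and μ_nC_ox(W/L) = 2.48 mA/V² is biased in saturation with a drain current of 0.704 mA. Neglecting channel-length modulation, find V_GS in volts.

In saturation I_D = ½ k_n (V_GS − V_TN)², so V_GS − V_TN = √(2 I_D / k_n) = √(2 × 0.704 / 2.48) = 0.753 V.
V_GS = 0.873 + 0.753 = 1.63 V.

V_GS = 1.63 V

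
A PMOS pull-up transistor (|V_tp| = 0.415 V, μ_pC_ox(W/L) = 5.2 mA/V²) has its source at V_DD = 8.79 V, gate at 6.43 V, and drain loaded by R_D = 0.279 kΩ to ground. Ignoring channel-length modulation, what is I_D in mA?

V_SG = V_DD − V_G = 8.79 − 6.43 = 2.36 V, so V_ov = 2.36 − 0.415 = 1.94 V.
Assume saturation: I_D = ½ k_p V_ov² = 0.5 × 5.2 × 1.94² = 9.84 mA, giving V_SD = V_DD − I_D R_D = 8.79 − 9.84 × 0.279 = 6.05 V.
V_SD = 6.05 V ≥ V_ov = 1.94 V, confirming saturation.

I_D = 9.84 mA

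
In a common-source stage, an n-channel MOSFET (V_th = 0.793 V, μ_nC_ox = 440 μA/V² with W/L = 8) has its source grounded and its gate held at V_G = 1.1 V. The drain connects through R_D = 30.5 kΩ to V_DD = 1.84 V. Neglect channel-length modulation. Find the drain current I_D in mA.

V_GS = V_G = 1.1 V, so V_ov = 1.1 − 0.793 = 0.307 V.
k_n = μ_nC_ox · (W/L) = 3.52 mA/V².
Assume saturation: I_D = ½ k_n V_ov² = 0.5 × 3.52 × 0.307² = 0.166 mA, giving V_DS = V_DD − I_D R_D = 1.84 − 0.166 × 30.5 = -3.22 V.
But -3.22 V < V_ov = 0.307 V, so the device is actually in triode.
In triode I_D = k_n[V_ov V_DS − ½ V_DS²] and I_D = (V_DD − V_DS)/R_D. Equating: 53.7 V_DS² − 33.96 V_DS + 1.84 = 0, giving V_DS = 0.0598 V (the root below V_ov).
I_D = (1.84 − 0.0598) / 30.5 = 0.0584 mA.

I_D = 0.0584 mA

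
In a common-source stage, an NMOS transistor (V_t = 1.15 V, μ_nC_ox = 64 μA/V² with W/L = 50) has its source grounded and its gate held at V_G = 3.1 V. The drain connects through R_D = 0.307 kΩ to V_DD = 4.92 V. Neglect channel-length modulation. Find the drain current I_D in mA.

V_GS = V_G = 3.1 V, so V_ov = 3.1 − 1.15 = 1.95 V.
k_n = μ_nC_ox · (W/L) = 3.2 mA/V².
Assume saturation: I_D = ½ k_n V_ov² = 0.5 × 3.2 × 1.95² = 6.08 mA, giving V_DS = V_DD − I_D R_D = 4.92 − 6.08 × 0.307 = 3.05 V.
V_DS = 3.05 V ≥ V_ov = 1.95 V, confirming saturation.

I_D = 6.08 mA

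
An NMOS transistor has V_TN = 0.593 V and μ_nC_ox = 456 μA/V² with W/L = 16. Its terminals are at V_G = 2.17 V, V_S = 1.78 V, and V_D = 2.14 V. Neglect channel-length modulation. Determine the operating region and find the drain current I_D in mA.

V_GS = V_G − V_S = 2.17 − 1.78 = 0.39 V; V_DS = V_D − V_S = 2.14 − 1.78 = 0.36 V.
V_GS = 0.39 V < V_TN = 0.593 V, so the transistor is in cutoff.

Cutoff; I_D = 0 mA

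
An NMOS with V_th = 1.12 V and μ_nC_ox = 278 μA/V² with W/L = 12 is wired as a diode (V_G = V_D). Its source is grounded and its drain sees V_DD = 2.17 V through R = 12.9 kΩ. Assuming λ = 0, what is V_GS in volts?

V_GS = 1.32 V

With gate tied to drain, V_GS = V_DS ≥ V_GS − V_th, so the device is in saturation.
k_n = μ_nC_ox · (W/L) = 3.336 mA/V².
KCL at the drain: ½ k_n (V_GS − V_th)² = (V_DD − V_GS)/R.
Let x = V_GS − 1.12. Then 21.5 x² + x − 1.05 = 0, giving x = 0.199 V (positive root), so V_GS = 1.32 V.
I_D = (V_DD − V_GS)/R = (2.17 − 1.32) / 12.9 = 0.066 mA.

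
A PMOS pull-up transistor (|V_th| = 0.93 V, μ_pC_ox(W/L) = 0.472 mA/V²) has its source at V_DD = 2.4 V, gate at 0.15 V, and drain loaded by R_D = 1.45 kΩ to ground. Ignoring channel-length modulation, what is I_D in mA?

V_SG = V_DD − V_G = 2.4 − 0.15 = 2.25 V, so V_ov = 2.25 − 0.93 = 1.32 V.
Assume saturation: I_D = ½ k_p V_ov² = 0.5 × 0.472 × 1.32² = 0.411 mA, giving V_SD = V_DD − I_D R_D = 2.4 − 0.411 × 1.45 = 1.8 V.
V_SD = 1.8 V ≥ V_ov = 1.32 V, confirming saturation.

I_D = 0.411 mA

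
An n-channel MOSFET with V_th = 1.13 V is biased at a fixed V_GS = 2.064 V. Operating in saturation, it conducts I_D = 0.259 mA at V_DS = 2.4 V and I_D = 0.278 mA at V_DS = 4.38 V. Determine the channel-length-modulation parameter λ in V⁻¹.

λ = 0.0407 V⁻¹

With V_GS fixed, I_D ∝ (1 + λ V_DS) in saturation, so I_D2/I_D1 = (1 + λ V_DS2)/(1 + λ V_DS1).
0.278/0.259 = 1.073 = (1 + 4.38 λ)/(1 + 2.4 λ).
Solving: λ (I_D1 V_DS2 − I_D2 V_DS1) = I_D2 − I_D1, so λ = (0.278 − 0.259) / (0.259 × 4.38 − 0.278 × 2.4) = 0.019 / 0.467 = 0.0407 V⁻¹.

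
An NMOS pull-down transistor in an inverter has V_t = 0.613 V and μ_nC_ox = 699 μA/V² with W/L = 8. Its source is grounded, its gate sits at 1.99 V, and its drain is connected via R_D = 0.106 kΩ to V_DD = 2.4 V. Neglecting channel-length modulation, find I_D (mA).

I_D = 5.30 mA

V_GS = V_G = 1.99 V, so V_ov = 1.99 − 0.613 = 1.38 V.
k_n = μ_nC_ox · (W/L) = 5.592 mA/V².
Assume saturation: I_D = ½ k_n V_ov² = 0.5 × 5.592 × 1.38² = 5.3 mA, giving V_DS = V_DD − I_D R_D = 2.4 − 5.3 × 0.106 = 1.84 V.
V_DS = 1.84 V ≥ V_ov = 1.38 V, confirming saturation.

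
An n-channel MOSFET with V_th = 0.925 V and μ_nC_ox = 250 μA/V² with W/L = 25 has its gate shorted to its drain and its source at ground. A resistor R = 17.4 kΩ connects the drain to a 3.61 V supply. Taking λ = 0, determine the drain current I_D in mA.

I_D = 0.142 mA

With gate tied to drain, V_GS = V_DS ≥ V_GS − V_th, so the device is in saturation.
k_n = μ_nC_ox · (W/L) = 6.25 mA/V².
KCL at the drain: ½ k_n (V_GS − V_th)² = (V_DD − V_GS)/R.
Let x = V_GS − 0.925. Then 54.4 x² + x − 2.685 = 0, giving x = 0.213 V (positive root), so V_GS = 1.14 V.
I_D = (V_DD − V_GS)/R = (3.61 − 1.14) / 17.4 = 0.142 mA.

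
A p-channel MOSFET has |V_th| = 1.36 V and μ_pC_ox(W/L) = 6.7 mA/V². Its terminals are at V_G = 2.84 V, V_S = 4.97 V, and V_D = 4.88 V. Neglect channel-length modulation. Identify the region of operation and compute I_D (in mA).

Triode; I_D = 0.437 mA

V_SG = V_S − V_G = 4.97 − 2.84 = 2.13 V; V_SD = V_S − V_D = 4.97 − 4.88 = 0.09 V.
V_ov = V_SG − |V_th| = 2.13 − 1.36 = 0.77 V.
Since V_SD = 0.09 V < V_ov = 0.77 V, the device is in the triode region.
I_D = k_p [V_ov · V_SD − ½ V_SD²] = 6.7 × [0.77 × 0.09 − 0.5 × 0.09²] = 0.437 mA.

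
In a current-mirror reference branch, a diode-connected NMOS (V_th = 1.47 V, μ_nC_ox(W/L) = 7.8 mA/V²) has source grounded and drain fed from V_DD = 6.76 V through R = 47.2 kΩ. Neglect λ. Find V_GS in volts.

V_GS = 1.64 V

With gate tied to drain, V_GS = V_DS ≥ V_GS − V_th, so the device is in saturation.
KCL at the drain: ½ k_n (V_GS − V_th)² = (V_DD − V_GS)/R.
Let x = V_GS − 1.47. Then 184 x² + x − 5.29 = 0, giving x = 0.167 V (positive root), so V_GS = 1.64 V.
I_D = (V_DD − V_GS)/R = (6.76 − 1.64) / 47.2 = 0.109 mA.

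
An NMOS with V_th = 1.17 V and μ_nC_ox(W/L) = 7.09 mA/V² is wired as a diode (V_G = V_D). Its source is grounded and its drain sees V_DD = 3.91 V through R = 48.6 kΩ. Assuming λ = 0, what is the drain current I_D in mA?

I_D = 0.0538 mA

With gate tied to drain, V_GS = V_DS ≥ V_GS − V_th, so the device is in saturation.
KCL at the drain: ½ k_n (V_GS − V_th)² = (V_DD − V_GS)/R.
Let x = V_GS − 1.17. Then 172 x² + x − 2.74 = 0, giving x = 0.123 V (positive root), so V_GS = 1.29 V.
I_D = (V_DD − V_GS)/R = (3.91 − 1.29) / 48.6 = 0.0538 mA.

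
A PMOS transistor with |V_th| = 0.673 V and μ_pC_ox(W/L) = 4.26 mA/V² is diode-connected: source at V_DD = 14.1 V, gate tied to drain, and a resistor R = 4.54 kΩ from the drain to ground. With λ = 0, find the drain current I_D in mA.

I_D = 2.71 mA

With gate tied to drain, V_SG = V_SD ≥ V_SG − |V_th|, so the device is in saturation.
KCL at the drain: ½ k_p (V_SG − |V_th|)² = (V_DD − V_SG)/R.
Let x = V_SG − 0.673. Then 9.67 x² + x − 13.43 = 0, giving x = 1.13 V (positive root), so V_SG = 1.8 V.
I_D = (V_DD − V_SG)/R = (14.1 − 1.8) / 4.54 = 2.71 mA.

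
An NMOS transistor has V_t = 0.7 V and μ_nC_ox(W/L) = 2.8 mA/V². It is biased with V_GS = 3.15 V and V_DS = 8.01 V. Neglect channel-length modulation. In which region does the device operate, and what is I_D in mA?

Saturation; I_D = 8.40 mA

V_ov = V_GS − V_t = 3.15 − 0.7 = 2.45 V.
Since V_DS = 8.01 V ≥ V_ov = 2.45 V, the device is in saturation.
I_D = ½ k_n V_ov² = 0.5 × 2.8 × 2.45² = 8.4 mA.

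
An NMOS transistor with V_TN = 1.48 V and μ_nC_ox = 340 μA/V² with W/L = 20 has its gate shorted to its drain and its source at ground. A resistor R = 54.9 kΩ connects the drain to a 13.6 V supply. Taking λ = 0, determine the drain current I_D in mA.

With gate tied to drain, V_GS = V_DS ≥ V_GS − V_TN, so the device is in saturation.
k_n = μ_nC_ox · (W/L) = 6.8 mA/V².
KCL at the drain: ½ k_n (V_GS − V_TN)² = (V_DD − V_GS)/R.
Let x = V_GS − 1.48. Then 187 x² + x − 12.12 = 0, giving x = 0.252 V (positive root), so V_GS = 1.73 V.
I_D = (V_DD − V_GS)/R = (13.6 − 1.73) / 54.9 = 0.216 mA.

I_D = 0.216 mA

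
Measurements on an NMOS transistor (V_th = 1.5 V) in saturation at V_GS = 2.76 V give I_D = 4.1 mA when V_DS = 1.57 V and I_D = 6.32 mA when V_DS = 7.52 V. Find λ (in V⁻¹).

λ = 0.106 V⁻¹

With V_GS fixed, I_D ∝ (1 + λ V_DS) in saturation, so I_D2/I_D1 = (1 + λ V_DS2)/(1 + λ V_DS1).
6.32/4.1 = 1.541 = (1 + 7.52 λ)/(1 + 1.57 λ).
Solving: λ (I_D1 V_DS2 − I_D2 V_DS1) = I_D2 − I_D1, so λ = (6.32 − 4.1) / (4.1 × 7.52 − 6.32 × 1.57) = 2.22 / 20.9 = 0.106 V⁻¹.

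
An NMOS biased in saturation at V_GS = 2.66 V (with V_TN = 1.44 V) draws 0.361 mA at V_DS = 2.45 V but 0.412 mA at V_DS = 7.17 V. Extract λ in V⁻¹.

λ = 0.0323 V⁻¹

With V_GS fixed, I_D ∝ (1 + λ V_DS) in saturation, so I_D2/I_D1 = (1 + λ V_DS2)/(1 + λ V_DS1).
0.412/0.361 = 1.141 = (1 + 7.17 λ)/(1 + 2.45 λ).
Solving: λ (I_D1 V_DS2 − I_D2 V_DS1) = I_D2 − I_D1, so λ = (0.412 − 0.361) / (0.361 × 7.17 − 0.412 × 2.45) = 0.051 / 1.58 = 0.0323 V⁻¹.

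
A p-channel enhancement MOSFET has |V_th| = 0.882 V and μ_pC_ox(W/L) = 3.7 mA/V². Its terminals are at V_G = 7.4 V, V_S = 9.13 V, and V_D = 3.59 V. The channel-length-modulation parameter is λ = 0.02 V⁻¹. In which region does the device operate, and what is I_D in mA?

V_SG = V_S − V_G = 9.13 − 7.4 = 1.73 V; V_SD = V_S − V_D = 9.13 − 3.59 = 5.54 V.
V_ov = V_SG − |V_th| = 1.73 − 0.882 = 0.848 V.
Since V_SD = 5.54 V ≥ V_ov = 0.848 V, the device is in saturation.
I_D = ½ k_p V_ov² (1 + λ V_SD) = 0.5 × 3.7 × 0.848² × (1 + 0.02 × 5.54) = 1.48 mA.

Saturation; I_D = 1.48 mA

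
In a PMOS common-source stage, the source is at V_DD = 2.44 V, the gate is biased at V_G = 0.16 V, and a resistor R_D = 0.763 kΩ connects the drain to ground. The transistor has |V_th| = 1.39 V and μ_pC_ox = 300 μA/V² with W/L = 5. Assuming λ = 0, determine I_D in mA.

I_D = 0.594 mA

V_SG = V_DD − V_G = 2.44 − 0.16 = 2.28 V, so V_ov = 2.28 − 1.39 = 0.89 V.
k_p = μ_pC_ox · (W/L) = 1.5 mA/V².
Assume saturation: I_D = ½ k_p V_ov² = 0.5 × 1.5 × 0.89² = 0.594 mA, giving V_SD = V_DD − I_D R_D = 2.44 − 0.594 × 0.763 = 1.99 V.
V_SD = 1.99 V ≥ V_ov = 0.89 V, confirming saturation.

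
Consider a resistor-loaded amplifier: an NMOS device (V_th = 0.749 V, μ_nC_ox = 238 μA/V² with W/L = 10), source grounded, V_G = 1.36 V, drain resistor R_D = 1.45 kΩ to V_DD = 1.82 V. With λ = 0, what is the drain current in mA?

V_GS = V_G = 1.36 V, so V_ov = 1.36 − 0.749 = 0.611 V.
k_n = μ_nC_ox · (W/L) = 2.38 mA/V².
Assume saturation: I_D = ½ k_n V_ov² = 0.5 × 2.38 × 0.611² = 0.444 mA, giving V_DS = V_DD − I_D R_D = 1.82 − 0.444 × 1.45 = 1.18 V.
V_DS = 1.18 V ≥ V_ov = 0.611 V, confirming saturation.

I_D = 0.444 mA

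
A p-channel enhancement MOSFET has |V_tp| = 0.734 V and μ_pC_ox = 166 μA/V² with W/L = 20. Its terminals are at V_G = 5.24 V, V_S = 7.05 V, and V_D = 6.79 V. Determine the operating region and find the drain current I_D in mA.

V_SG = V_S − V_G = 7.05 − 5.24 = 1.81 V; V_SD = V_S − V_D = 7.05 − 6.79 = 0.26 V.
k_p = μ_pC_ox · (W/L) = 3.32 mA/V².
V_ov = V_SG − |V_tp| = 1.81 − 0.734 = 1.08 V.
Since V_SD = 0.26 V < V_ov = 1.08 V, the device is in the triode region.
I_D = k_p [V_ov · V_SD − ½ V_SD²] = 3.32 × [1.08 × 0.26 − 0.5 × 0.26²] = 0.817 mA.

Triode; I_D = 0.817 mA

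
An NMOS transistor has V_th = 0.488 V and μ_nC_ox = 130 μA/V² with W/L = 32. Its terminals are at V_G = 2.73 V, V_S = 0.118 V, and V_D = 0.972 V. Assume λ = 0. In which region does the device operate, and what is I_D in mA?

V_GS = V_G − V_S = 2.73 − 0.118 = 2.61 V; V_DS = V_D − V_S = 0.972 − 0.118 = 0.854 V.
k_n = μ_nC_ox · (W/L) = 4.16 mA/V².
V_ov = V_GS − V_th = 2.61 − 0.488 = 2.12 V.
Since V_DS = 0.854 V < V_ov = 2.12 V, the device is in the triode region.
I_D = k_n [V_ov · V_DS − ½ V_DS²] = 4.16 × [2.12 × 0.854 − 0.5 × 0.854²] = 6.03 mA.

Triode; I_D = 6.03 mA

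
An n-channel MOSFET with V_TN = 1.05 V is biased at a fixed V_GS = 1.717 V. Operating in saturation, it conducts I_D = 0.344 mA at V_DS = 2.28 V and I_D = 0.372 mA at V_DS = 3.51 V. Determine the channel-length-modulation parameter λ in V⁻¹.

λ = 0.0779 V⁻¹

With V_GS fixed, I_D ∝ (1 + λ V_DS) in saturation, so I_D2/I_D1 = (1 + λ V_DS2)/(1 + λ V_DS1).
0.372/0.344 = 1.081 = (1 + 3.51 λ)/(1 + 2.28 λ).
Solving: λ (I_D1 V_DS2 − I_D2 V_DS1) = I_D2 − I_D1, so λ = (0.372 − 0.344) / (0.344 × 3.51 − 0.372 × 2.28) = 0.028 / 0.359 = 0.0779 V⁻¹.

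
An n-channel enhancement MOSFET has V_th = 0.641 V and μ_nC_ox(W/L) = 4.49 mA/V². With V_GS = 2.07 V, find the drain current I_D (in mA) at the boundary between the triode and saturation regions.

I_D = 4.58 mA

At the boundary V_DS = V_ov = V_GS − V_th = 2.07 − 0.641 = 1.43 V.
I_D = ½ k_n V_ov² = 0.5 × 4.49 × 1.43² = 4.58 mA.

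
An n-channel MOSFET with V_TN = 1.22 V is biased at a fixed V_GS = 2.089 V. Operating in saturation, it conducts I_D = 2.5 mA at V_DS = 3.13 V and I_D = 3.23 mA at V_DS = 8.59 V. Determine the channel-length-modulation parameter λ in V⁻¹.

λ = 0.0642 V⁻¹

With V_GS fixed, I_D ∝ (1 + λ V_DS) in saturation, so I_D2/I_D1 = (1 + λ V_DS2)/(1 + λ V_DS1).
3.23/2.5 = 1.292 = (1 + 8.59 λ)/(1 + 3.13 λ).
Solving: λ (I_D1 V_DS2 − I_D2 V_DS1) = I_D2 − I_D1, so λ = (3.23 − 2.5) / (2.5 × 8.59 − 3.23 × 3.13) = 0.73 / 11.4 = 0.0642 V⁻¹.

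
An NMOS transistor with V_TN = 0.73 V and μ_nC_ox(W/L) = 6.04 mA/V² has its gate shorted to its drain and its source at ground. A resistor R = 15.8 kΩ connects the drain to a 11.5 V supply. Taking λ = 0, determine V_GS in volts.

V_GS = 1.19 V

With gate tied to drain, V_GS = V_DS ≥ V_GS − V_TN, so the device is in saturation.
KCL at the drain: ½ k_n (V_GS − V_TN)² = (V_DD − V_GS)/R.
Let x = V_GS − 0.73. Then 47.7 x² + x − 10.77 = 0, giving x = 0.465 V (positive root), so V_GS = 1.19 V.
I_D = (V_DD − V_GS)/R = (11.5 − 1.19) / 15.8 = 0.652 mA.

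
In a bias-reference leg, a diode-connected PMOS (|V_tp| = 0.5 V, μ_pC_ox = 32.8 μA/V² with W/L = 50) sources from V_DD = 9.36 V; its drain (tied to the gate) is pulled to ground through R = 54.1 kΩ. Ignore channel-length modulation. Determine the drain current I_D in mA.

I_D = 0.156 mA

With gate tied to drain, V_SG = V_SD ≥ V_SG − |V_tp|, so the device is in saturation.
k_p = μ_pC_ox · (W/L) = 1.64 mA/V².
KCL at the drain: ½ k_p (V_SG − |V_tp|)² = (V_DD − V_SG)/R.
Let x = V_SG − 0.5. Then 44.4 x² + x − 8.86 = 0, giving x = 0.436 V (positive root), so V_SG = 0.936 V.
I_D = (V_DD − V_SG)/R = (9.36 − 0.936) / 54.1 = 0.156 mA.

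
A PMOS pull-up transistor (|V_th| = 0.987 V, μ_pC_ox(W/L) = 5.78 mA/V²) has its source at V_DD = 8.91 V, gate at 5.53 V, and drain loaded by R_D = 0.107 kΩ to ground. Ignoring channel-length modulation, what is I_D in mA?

V_SG = V_DD − V_G = 8.91 − 5.53 = 3.38 V, so V_ov = 3.38 − 0.987 = 2.39 V.
Assume saturation: I_D = ½ k_p V_ov² = 0.5 × 5.78 × 2.39² = 16.5 mA, giving V_SD = V_DD − I_D R_D = 8.91 − 16.5 × 0.107 = 7.14 V.
V_SD = 7.14 V ≥ V_ov = 2.39 V, confirming saturation.

I_D = 16.5 mA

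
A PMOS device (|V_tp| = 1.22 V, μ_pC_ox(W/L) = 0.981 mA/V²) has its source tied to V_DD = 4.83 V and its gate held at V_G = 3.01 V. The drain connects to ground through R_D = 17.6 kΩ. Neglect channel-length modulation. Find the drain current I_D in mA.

V_SG = V_DD − V_G = 4.83 − 3.01 = 1.82 V, so V_ov = 1.82 − 1.22 = 0.6 V.
Assume saturation: I_D = ½ k_p V_ov² = 0.5 × 0.981 × 0.6² = 0.177 mA, giving V_SD = V_DD − I_D R_D = 4.83 − 0.177 × 17.6 = 1.72 V.
V_SD = 1.72 V ≥ V_ov = 0.6 V, confirming saturation.

I_D = 0.177 mA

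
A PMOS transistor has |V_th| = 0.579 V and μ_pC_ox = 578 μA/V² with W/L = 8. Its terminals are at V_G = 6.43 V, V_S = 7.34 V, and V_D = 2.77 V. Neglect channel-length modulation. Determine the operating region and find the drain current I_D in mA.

Saturation; I_D = 0.253 mA

V_SG = V_S − V_G = 7.34 − 6.43 = 0.91 V; V_SD = V_S − V_D = 7.34 − 2.77 = 4.57 V.
k_p = μ_pC_ox · (W/L) = 4.624 mA/V².
V_ov = V_SG − |V_th| = 0.91 − 0.579 = 0.331 V.
Since V_SD = 4.57 V ≥ V_ov = 0.331 V, the device is in saturation.
I_D = ½ k_p V_ov² = 0.5 × 4.624 × 0.331² = 0.253 mA.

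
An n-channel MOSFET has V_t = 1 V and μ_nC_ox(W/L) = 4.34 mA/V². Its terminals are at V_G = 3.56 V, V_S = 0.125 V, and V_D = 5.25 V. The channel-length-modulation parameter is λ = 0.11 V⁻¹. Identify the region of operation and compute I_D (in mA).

Saturation; I_D = 20.1 mA

V_GS = V_G − V_S = 3.56 − 0.125 = 3.44 V; V_DS = V_D − V_S = 5.25 − 0.125 = 5.12 V.
V_ov = V_GS − V_t = 3.44 − 1 = 2.44 V.
Since V_DS = 5.12 V ≥ V_ov = 2.44 V, the device is in saturation.
I_D = ½ k_n V_ov² (1 + λ V_DS) = 0.5 × 4.34 × 2.44² × (1 + 0.11 × 5.12) = 20.1 mA.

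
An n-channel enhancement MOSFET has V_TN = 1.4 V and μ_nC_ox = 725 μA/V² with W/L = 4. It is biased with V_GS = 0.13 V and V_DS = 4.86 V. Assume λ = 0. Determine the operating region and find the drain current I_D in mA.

V_GS = 0.13 V < V_TN = 1.4 V, so the transistor is in cutoff.

Cutoff; I_D = 0 mA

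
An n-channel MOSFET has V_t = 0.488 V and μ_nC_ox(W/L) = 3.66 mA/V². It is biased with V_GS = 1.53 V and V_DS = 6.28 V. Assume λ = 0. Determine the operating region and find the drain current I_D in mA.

V_ov = V_GS − V_t = 1.53 − 0.488 = 1.04 V.
Since V_DS = 6.28 V ≥ V_ov = 1.04 V, the device is in saturation.
I_D = ½ k_n V_ov² = 0.5 × 3.66 × 1.04² = 1.99 mA.

Saturation; I_D = 1.99 mA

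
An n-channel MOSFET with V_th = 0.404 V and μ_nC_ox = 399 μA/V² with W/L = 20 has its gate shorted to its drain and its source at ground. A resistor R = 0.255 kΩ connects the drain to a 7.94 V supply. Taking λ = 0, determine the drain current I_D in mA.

With gate tied to drain, V_GS = V_DS ≥ V_GS − V_th, so the device is in saturation.
k_n = μ_nC_ox · (W/L) = 7.98 mA/V².
KCL at the drain: ½ k_n (V_GS − V_th)² = (V_DD − V_GS)/R.
Let x = V_GS − 0.404. Then 1.02 x² + x − 7.536 = 0, giving x = 2.27 V (positive root), so V_GS = 2.68 V.
I_D = (V_DD − V_GS)/R = (7.94 − 2.68) / 0.255 = 20.6 mA.

I_D = 20.6 mA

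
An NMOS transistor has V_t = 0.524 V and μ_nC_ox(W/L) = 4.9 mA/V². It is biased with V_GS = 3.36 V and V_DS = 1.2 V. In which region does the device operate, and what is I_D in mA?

V_ov = V_GS − V_t = 3.36 − 0.524 = 2.84 V.
Since V_DS = 1.2 V < V_ov = 2.84 V, the device is in the triode region.
I_D = k_n [V_ov · V_DS − ½ V_DS²] = 4.9 × [2.84 × 1.2 − 0.5 × 1.2²] = 13.1 mA.

Triode; I_D = 13.1 mA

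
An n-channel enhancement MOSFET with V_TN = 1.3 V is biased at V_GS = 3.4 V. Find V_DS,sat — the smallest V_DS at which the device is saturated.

V_DS,sat = 2.10 V

The boundary between triode and saturation is V_DS = V_GS − V_TN = V_ov.
V_ov = 3.4 − 1.3 = 2.1 V.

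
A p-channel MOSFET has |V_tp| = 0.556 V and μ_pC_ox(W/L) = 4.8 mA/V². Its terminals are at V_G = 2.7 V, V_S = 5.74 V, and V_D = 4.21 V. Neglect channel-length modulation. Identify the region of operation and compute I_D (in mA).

V_SG = V_S − V_G = 5.74 − 2.7 = 3.04 V; V_SD = V_S − V_D = 5.74 − 4.21 = 1.53 V.
V_ov = V_SG − |V_tp| = 3.04 − 0.556 = 2.48 V.
Since V_SD = 1.53 V < V_ov = 2.48 V, the device is in the triode region.
I_D = k_p [V_ov · V_SD − ½ V_SD²] = 4.8 × [2.48 × 1.53 − 0.5 × 1.53²] = 12.6 mA.

Triode; I_D = 12.6 mA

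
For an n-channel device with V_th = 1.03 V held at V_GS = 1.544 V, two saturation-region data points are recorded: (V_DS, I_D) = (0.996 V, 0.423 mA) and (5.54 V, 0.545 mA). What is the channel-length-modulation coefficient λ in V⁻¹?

With V_GS fixed, I_D ∝ (1 + λ V_DS) in saturation, so I_D2/I_D1 = (1 + λ V_DS2)/(1 + λ V_DS1).
0.545/0.423 = 1.288 = (1 + 5.54 λ)/(1 + 0.996 λ).
Solving: λ (I_D1 V_DS2 − I_D2 V_DS1) = I_D2 − I_D1, so λ = (0.545 − 0.423) / (0.423 × 5.54 − 0.545 × 0.996) = 0.122 / 1.8 = 0.0678 V⁻¹.

λ = 0.0678 V⁻¹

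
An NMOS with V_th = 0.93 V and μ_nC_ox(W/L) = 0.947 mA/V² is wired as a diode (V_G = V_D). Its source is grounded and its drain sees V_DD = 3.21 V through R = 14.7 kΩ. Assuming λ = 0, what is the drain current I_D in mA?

I_D = 0.121 mA

With gate tied to drain, V_GS = V_DS ≥ V_GS − V_th, so the device is in saturation.
KCL at the drain: ½ k_n (V_GS − V_th)² = (V_DD − V_GS)/R.
Let x = V_GS − 0.93. Then 6.96 x² + x − 2.28 = 0, giving x = 0.505 V (positive root), so V_GS = 1.43 V.
I_D = (V_DD − V_GS)/R = (3.21 − 1.43) / 14.7 = 0.121 mA.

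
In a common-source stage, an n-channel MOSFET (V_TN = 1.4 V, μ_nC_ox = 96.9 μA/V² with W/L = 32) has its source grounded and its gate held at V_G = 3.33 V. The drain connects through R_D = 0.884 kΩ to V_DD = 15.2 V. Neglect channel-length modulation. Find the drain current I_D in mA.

I_D = 5.78 mA

V_GS = V_G = 3.33 V, so V_ov = 3.33 − 1.4 = 1.93 V.
k_n = μ_nC_ox · (W/L) = 3.101 mA/V².
Assume saturation: I_D = ½ k_n V_ov² = 0.5 × 3.101 × 1.93² = 5.78 mA, giving V_DS = V_DD − I_D R_D = 15.2 − 5.78 × 0.884 = 10.1 V.
V_DS = 10.1 V ≥ V_ov = 1.93 V, confirming saturation.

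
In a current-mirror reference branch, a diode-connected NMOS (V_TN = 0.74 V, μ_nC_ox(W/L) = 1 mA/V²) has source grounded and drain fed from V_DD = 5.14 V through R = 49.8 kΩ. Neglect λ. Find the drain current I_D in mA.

With gate tied to drain, V_GS = V_DS ≥ V_GS − V_TN, so the device is in saturation.
KCL at the drain: ½ k_n (V_GS − V_TN)² = (V_DD − V_GS)/R.
Let x = V_GS − 0.74. Then 24.9 x² + x − 4.4 = 0, giving x = 0.401 V (positive root), so V_GS = 1.14 V.
I_D = (V_DD − V_GS)/R = (5.14 − 1.14) / 49.8 = 0.0803 mA.

I_D = 0.0803 mA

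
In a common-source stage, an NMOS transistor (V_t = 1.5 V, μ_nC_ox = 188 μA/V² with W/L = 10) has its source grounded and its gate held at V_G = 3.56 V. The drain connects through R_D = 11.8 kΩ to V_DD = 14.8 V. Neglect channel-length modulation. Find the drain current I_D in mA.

V_GS = V_G = 3.56 V, so V_ov = 3.56 − 1.5 = 2.06 V.
k_n = μ_nC_ox · (W/L) = 1.88 mA/V².
Assume saturation: I_D = ½ k_n V_ov² = 0.5 × 1.88 × 2.06² = 3.99 mA, giving V_DS = V_DD − I_D R_D = 14.8 − 3.99 × 11.8 = -32.3 V.
But -32.3 V < V_ov = 2.06 V, so the device is actually in triode.
In triode I_D = k_n[V_ov V_DS − ½ V_DS²] and I_D = (V_DD − V_DS)/R_D. Equating: 11.1 V_DS² − 46.7 V_DS + 14.8 = 0, giving V_DS = 0.345 V (the root below V_ov).
I_D = (14.8 − 0.345) / 11.8 = 1.22 mA.

I_D = 1.22 mA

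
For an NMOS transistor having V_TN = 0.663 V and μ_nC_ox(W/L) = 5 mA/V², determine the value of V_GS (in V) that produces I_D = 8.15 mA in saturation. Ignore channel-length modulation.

V_GS = 2.47 V

In saturation I_D = ½ k_n (V_GS − V_TN)², so V_GS − V_TN = √(2 I_D / k_n) = √(2 × 8.15 / 5) = 1.81 V.
V_GS = 0.663 + 1.81 = 2.47 V.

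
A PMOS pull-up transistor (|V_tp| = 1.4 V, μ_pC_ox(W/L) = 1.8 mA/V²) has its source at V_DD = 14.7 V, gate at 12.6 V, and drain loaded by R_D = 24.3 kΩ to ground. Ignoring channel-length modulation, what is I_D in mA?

I_D = 0.441 mA

V_SG = V_DD − V_G = 14.7 − 12.6 = 2.1 V, so V_ov = 2.1 − 1.4 = 0.7 V.
Assume saturation: I_D = ½ k_p V_ov² = 0.5 × 1.8 × 0.7² = 0.441 mA, giving V_SD = V_DD − I_D R_D = 14.7 − 0.441 × 24.3 = 3.98 V.
V_SD = 3.98 V ≥ V_ov = 0.7 V, confirming saturation.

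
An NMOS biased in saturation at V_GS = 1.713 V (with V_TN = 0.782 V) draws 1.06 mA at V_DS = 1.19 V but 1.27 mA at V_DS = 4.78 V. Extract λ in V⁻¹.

With V_GS fixed, I_D ∝ (1 + λ V_DS) in saturation, so I_D2/I_D1 = (1 + λ V_DS2)/(1 + λ V_DS1).
1.27/1.06 = 1.198 = (1 + 4.78 λ)/(1 + 1.19 λ).
Solving: λ (I_D1 V_DS2 − I_D2 V_DS1) = I_D2 − I_D1, so λ = (1.27 − 1.06) / (1.06 × 4.78 − 1.27 × 1.19) = 0.21 / 3.56 = 0.0591 V⁻¹.

λ = 0.0591 V⁻¹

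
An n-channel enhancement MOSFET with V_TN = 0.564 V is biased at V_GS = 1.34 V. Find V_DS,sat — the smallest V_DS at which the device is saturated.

The boundary between triode and saturation is V_DS = V_GS − V_TN = V_ov.
V_ov = 1.34 − 0.564 = 0.776 V.

V_DS,sat = 0.776 V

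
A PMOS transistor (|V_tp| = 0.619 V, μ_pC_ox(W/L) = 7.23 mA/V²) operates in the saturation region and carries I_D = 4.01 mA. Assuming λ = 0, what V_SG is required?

In saturation I_D = ½ k_p (V_SG − |V_tp|)², so V_SG − |V_tp| = √(2 I_D / k_p) = √(2 × 4.01 / 7.23) = 1.05 V.
V_SG = 0.619 + 1.05 = 1.67 V.

V_SG = 1.67 V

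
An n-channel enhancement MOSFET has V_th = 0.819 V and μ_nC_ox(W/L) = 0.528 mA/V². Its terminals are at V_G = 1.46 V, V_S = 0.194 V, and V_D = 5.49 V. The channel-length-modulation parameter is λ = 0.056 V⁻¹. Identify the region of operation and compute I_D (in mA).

V_GS = V_G − V_S = 1.46 − 0.194 = 1.27 V; V_DS = V_D − V_S = 5.49 − 0.194 = 5.3 V.
V_ov = V_GS − V_th = 1.27 − 0.819 = 0.447 V.
Since V_DS = 5.3 V ≥ V_ov = 0.447 V, the device is in saturation.
I_D = ½ k_n V_ov² (1 + λ V_DS) = 0.5 × 0.528 × 0.447² × (1 + 0.056 × 5.3) = 0.0684 mA.

Saturation; I_D = 0.0684 mA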